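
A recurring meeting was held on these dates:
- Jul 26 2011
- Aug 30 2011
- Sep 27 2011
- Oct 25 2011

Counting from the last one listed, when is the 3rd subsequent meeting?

These are Tuesdays with 35, 28, 28-day gaps.
Each is the final Tuesday of its month — Aug 30 2011 is past the 28th, so '4th Tuesday' doesn't fit.
November 2011 ends with Tuesday Nov 29 2011.
Last Tuesday of December 2011: Dec 27 2011.
Last Tuesday of January 2012: Jan 31 2012.

Jan 31 2012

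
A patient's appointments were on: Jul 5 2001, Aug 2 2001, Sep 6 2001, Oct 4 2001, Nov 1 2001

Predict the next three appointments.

These are Thursdays at 28- or 35-day spacing (28, 35, 28, 28).
The pattern: 1st Thursday of the month.
1st Thursday of December 2001: Dec 6 2001.
1st Thursday of January 2002: Jan 3 2002.
1st Thursday of February 2002: Feb 7 2002.

Dec 6 2001, Jan 3 2002, Feb 7 2002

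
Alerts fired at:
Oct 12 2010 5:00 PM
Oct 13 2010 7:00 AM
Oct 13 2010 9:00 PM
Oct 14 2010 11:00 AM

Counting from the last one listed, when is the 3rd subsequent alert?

The interval is a steady 14 hours (14, 14, 14).
Oct 14 2010 11:00 AM + 14 h = Oct 15 2010 1:00 AM.
Oct 15 2010 1:00 AM + 14 h = Oct 15 2010 3:00 PM.
Oct 15 2010 3:00 PM + 14 h = Oct 16 2010 5:00 AM.

Oct 16 2010 5:00 AM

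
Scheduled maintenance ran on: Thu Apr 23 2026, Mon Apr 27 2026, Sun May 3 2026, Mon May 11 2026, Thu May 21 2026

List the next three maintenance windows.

The spacing grows by 2 each time: 4, 6, 8, 10 days.
Next gap: 12 days. Thu May 21 2026 + 12 days = Tue Jun 2 2026.
Next gap: 14 days. Tue Jun 2 2026 + 14 days = Tue Jun 16 2026.
Next gap: 16 days. Tue Jun 16 2026 + 16 days = Thu Jul 2 2026.

Tue Jun 2 2026, Tue Jun 16 2026, Thu Jul 2 2026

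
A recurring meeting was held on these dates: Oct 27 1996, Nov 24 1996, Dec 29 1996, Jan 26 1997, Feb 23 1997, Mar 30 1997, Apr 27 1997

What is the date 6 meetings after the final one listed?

Oct 26 1997

All Sundays; the gaps (28, 35, 28, 28, 35, 28) vary with month length.
This is the last Sunday of each month.
May 1997 ends with Sunday May 25 1997.
Last Sunday of June 1997: Jun 29 1997.
Last Sunday of July 1997: Jul 27 1997.
August 1997 ends with Sunday Aug 31 1997.
Last Sunday of September 1997: Sep 28 1997.
Last Sunday of October 1997: Oct 26 1997.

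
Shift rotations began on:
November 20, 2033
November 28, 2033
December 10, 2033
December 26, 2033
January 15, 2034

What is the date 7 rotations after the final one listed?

September 24, 2034

Intervals are 8, 12, 16, 20 days — an arithmetic progression with common difference 4.
Next gap: 24 days. January 15, 2034 + 24 days = February 8, 2034.
Next gap: 28 days. February 8, 2034 + 28 days = March 8, 2034.
Next gap: 32 days. March 8, 2034 + 32 days = April 9, 2034.
Next gap: 36 days. April 9, 2034 + 36 days = May 15, 2034.
Next gap: 40 days. May 15, 2034 + 40 days = June 24, 2034.
Next gap: 44 days. June 24, 2034 + 44 days = August 7, 2034.
Next gap: 48 days. August 7, 2034 + 48 days = September 24, 2034.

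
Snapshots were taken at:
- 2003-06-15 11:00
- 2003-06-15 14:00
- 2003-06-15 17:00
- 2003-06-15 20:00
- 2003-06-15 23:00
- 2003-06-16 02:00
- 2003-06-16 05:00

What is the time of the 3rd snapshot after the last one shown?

2003-06-16 14:00

Gaps: 3, 3, 3, 3, 3, 3 hours — each event is 3 hours after the previous one.
2003-06-16 05:00 + 3 h = 2003-06-16 08:00.
2003-06-16 08:00 + 3 h = 2003-06-16 11:00.
2003-06-16 11:00 + 3 h = 2003-06-16 14:00.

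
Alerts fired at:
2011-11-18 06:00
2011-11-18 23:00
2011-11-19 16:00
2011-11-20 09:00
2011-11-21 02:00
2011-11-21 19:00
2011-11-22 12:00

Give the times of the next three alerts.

2011-11-23 05:00, 2011-11-23 22:00, 2011-11-24 15:00

Gaps: 17, 17, 17, 17, 17, 17 hours — each event is 17 hours after the previous one.
2011-11-22 12:00 + 17 h = 2011-11-23 05:00.
2011-11-23 05:00 + 17 h = 2011-11-23 22:00.
2011-11-23 22:00 + 17 h = 2011-11-24 15:00.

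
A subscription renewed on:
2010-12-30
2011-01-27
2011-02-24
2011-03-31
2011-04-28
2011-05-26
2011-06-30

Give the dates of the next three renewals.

Every date is a Thursday; gaps 28, 28, 35, 28, 28, 35 days.
Each is the last Thursday of its month (at least one falls on the 29th or later, ruling out '4th Thursday').
July 2011 ends with Thursday 2011-07-28.
August 2011 ends with Thursday 2011-08-25.
September 2011 ends with Thursday 2011-09-29.

2011-07-28, 2011-08-25, 2011-09-29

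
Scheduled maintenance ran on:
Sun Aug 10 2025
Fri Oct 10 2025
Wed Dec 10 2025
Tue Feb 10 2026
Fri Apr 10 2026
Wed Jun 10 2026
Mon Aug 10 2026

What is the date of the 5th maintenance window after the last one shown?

The day-of-month is always 10 (61, 61, 62, 59, 61, 61 days between events).
So this recurs on the 10th of every 2 months.
Next: October 2026 → Sat Oct 10 2026.
December 2026: Thu Dec 10 2026.
Next: February 2027 → Wed Feb 10 2027.
April 2027: Sat Apr 10 2027.
June 2027: Thu Jun 10 2027.

Thu Jun 10 2027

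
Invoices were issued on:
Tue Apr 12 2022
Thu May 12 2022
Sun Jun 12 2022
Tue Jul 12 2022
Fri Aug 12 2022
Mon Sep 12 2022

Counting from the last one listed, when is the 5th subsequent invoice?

Each date is the 12th; the gaps (30, 31, 30, 31, 31) track the month lengths.
The rule is the 12th of each month.
Next: October 2022 → Wed Oct 12 2022.
November 2022: Sat Nov 12 2022.
December 2022: Mon Dec 12 2022.
January 2023: Thu Jan 12 2023.
February 2023: Sun Feb 12 2023.

Sun Feb 12 2023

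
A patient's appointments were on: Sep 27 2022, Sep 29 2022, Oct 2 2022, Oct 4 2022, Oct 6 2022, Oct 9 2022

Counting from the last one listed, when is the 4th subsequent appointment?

The gap pattern 2, 3, 2, 2, 3 repeats every 3 events.
These are the Tuesdays, Thursdays and Sundays of each week.
Next Tuesday: Oct 11 2022.
The following Thursday is Oct 13 2022.
The following Sunday is Oct 16 2022.
The following Tuesday is Oct 18 2022.

Oct 18 2022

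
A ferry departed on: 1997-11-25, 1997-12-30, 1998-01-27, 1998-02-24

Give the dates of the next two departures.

These are Tuesdays with 35, 28, 28-day gaps.
Each is the final Tuesday of its month — 1997-12-30 is past the 28th, so '4th Tuesday' doesn't fit.
Last Tuesday of March 1998: 1998-03-31.
Last Tuesday of April 1998: 1998-04-28.

1998-03-31, 1998-04-28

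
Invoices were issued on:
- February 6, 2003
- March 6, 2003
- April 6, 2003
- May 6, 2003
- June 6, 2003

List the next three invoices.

The day-of-month is always 6 (28, 31, 30, 31 days between events).
So this recurs on the 6th of each month.
July 2003: July 6, 2003.
August 2003: August 6, 2003.
September 2003: September 6, 2003.

July 6, 2003; August 6, 2003; September 6, 2003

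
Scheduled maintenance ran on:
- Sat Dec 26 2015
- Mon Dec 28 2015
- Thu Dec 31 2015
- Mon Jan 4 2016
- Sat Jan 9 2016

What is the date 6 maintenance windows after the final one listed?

Gaps: 2, 3, 4, 5 days — each gap is 1 larger than the previous one.
Next gap: 6 days. Sat Jan 9 2016 + 6 days = Fri Jan 15 2016.
Next gap: 7 days. Fri Jan 15 2016 + 7 days = Fri Jan 22 2016.
Next gap: 8 days. Fri Jan 22 2016 + 8 days = Sat Jan 30 2016.
Next gap: 9 days. Sat Jan 30 2016 + 9 days = Mon Feb 8 2016.
Next gap: 10 days. Mon Feb 8 2016 + 10 days = Thu Feb 18 2016.
Next gap: 11 days. Thu Feb 18 2016 + 11 days = Mon Feb 29 2016.

Mon Feb 29 2016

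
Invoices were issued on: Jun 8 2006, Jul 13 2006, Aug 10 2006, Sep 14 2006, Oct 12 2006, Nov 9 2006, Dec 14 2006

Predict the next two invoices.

Jan 11 2007, Feb 8 2007

All dates are Thursdays, 35, 28, 35, 28, 28, 35 days apart.
Specifically, the 2nd Thursday of each month.
2nd Thursday of January 2007: Jan 11 2007.
February 2007 — 2nd Thursday is Feb 8 2007.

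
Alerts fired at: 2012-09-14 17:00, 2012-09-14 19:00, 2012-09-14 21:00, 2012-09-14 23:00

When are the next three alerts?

Spacing: 2, 2, 2 h — constant 2 h.
2012-09-14 23:00 + 2 h = 2012-09-15 01:00.
2012-09-15 01:00 + 2 h = 2012-09-15 03:00.
2012-09-15 03:00 + 2 h = 2012-09-15 05:00.

2012-09-15 01:00, 2012-09-15 03:00, 2012-09-15 05:00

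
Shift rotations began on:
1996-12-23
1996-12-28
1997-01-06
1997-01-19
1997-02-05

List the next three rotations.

1997-02-26, 1997-03-23, 1997-04-21

Intervals are 5, 9, 13, 17 days — an arithmetic progression with common difference 4.
Next gap: 21 days. 1997-02-05 + 21 days = 1997-02-26.
Next gap: 25 days. 1997-02-26 + 25 days = 1997-03-23.
Next gap: 29 days. 1997-03-23 + 29 days = 1997-04-21.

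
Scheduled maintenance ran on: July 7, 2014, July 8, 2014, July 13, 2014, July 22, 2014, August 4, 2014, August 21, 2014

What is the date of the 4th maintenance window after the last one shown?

December 7, 2014

Gaps: 1, 5, 9, 13, 17 days — each gap is 4 larger than the previous one.
Next gap: 21 days. August 21, 2014 + 21 days = September 11, 2014.
Next gap: 25 days. September 11, 2014 + 25 days = October 6, 2014.
Next gap: 29 days. October 6, 2014 + 29 days = November 4, 2014.
Next gap: 33 days. November 4, 2014 + 33 days = December 7, 2014.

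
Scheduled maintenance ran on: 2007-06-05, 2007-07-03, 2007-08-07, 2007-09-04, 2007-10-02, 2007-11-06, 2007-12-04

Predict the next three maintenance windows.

All dates are Tuesdays, 28, 35, 28, 28, 35, 28 days apart.
Specifically, the 1st Tuesday of each month.
1st Tuesday of January 2008: 2008-01-01.
February 2008 — 1st Tuesday is 2008-02-05.
March 2008 — 1st Tuesday is 2008-03-04.

2008-01-01, 2008-02-05, 2008-03-04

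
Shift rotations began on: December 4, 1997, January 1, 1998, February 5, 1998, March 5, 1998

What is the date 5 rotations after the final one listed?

August 6, 1998

Gaps: 28, 35, 28 days — a mix of 28 and 35. Every date is a Thursday.
Each is the 1st Thursday of its month.
1st Thursday of April 1998: April 2, 1998.
1st Thursday of May 1998: May 7, 1998.
June 1998 — 1st Thursday is June 4, 1998.
1st Thursday of July 1998: July 2, 1998.
August 1998 — 1st Thursday is August 6, 1998.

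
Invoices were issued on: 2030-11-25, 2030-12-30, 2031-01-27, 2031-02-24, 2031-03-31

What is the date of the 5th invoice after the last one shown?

2031-08-25

Every date is a Monday; gaps 35, 28, 28, 35 days.
Each is the last Monday of its month (at least one falls on the 29th or later, ruling out '4th Monday').
Last Monday of April 2031: 2031-04-28.
May 2031 ends with Monday 2031-05-26.
Last Monday of June 2031: 2031-06-30.
Last Monday of July 2031: 2031-07-28.
Last Monday of August 2031: 2031-08-25.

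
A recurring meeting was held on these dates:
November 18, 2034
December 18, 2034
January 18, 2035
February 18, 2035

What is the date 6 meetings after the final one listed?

August 18, 2035

The day-of-month is always 18 (30, 31, 31 days between events).
So this recurs on the 18th of each month.
March 2035: March 18, 2035.
Next: April 2035 → April 18, 2035.
Next: May 2035 → May 18, 2035.
Next: June 2035 → June 18, 2035.
July 2035: July 18, 2035.
Next: August 2035 → August 18, 2035.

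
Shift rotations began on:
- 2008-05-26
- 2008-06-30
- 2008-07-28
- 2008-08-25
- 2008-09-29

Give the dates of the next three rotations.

These are Mondays with 35, 28, 28, 35-day gaps.
Each is the final Monday of its month — 2008-06-30 is past the 28th, so '4th Monday' doesn't fit.
Last Monday of October 2008: 2008-10-27.
Last Monday of November 2008: 2008-11-24.
Last Monday of December 2008: 2008-12-29.

2008-10-27, 2008-11-24, 2008-12-29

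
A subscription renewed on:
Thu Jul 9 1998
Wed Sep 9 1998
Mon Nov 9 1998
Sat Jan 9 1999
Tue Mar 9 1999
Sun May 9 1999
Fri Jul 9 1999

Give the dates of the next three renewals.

The day-of-month is always 9 (62, 61, 61, 59, 61, 61 days between events).
So this recurs on the 9th of every 2 months.
September 1999: Thu Sep 9 1999.
November 1999: Tue Nov 9 1999.
Next: January 2000 → Sun Jan 9 2000.

Thu Sep 9 1999, Tue Nov 9 1999, Sun Jan 9 2000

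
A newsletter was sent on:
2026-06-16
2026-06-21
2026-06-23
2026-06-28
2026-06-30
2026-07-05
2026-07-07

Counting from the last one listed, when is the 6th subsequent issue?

2026-07-28

Every event lands on a Tuesday or Sunday (gaps cycle 5, 2, 5, 2, 5, 2).
So the schedule is: every Tuesday and Sunday.
The following Sunday is 2026-07-12.
The following Tuesday is 2026-07-14.
Next Sunday: 2026-07-19.
Next Tuesday: 2026-07-21.
Next Sunday: 2026-07-26.
Next Tuesday: 2026-07-28.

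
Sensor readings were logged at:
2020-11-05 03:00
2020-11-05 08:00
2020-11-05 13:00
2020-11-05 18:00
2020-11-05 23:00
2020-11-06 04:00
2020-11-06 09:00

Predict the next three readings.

2020-11-06 14:00, 2020-11-06 19:00, 2020-11-07 00:00

Gaps: 5, 5, 5, 5, 5, 5 hours — each event is 5 hours after the previous one.
2020-11-06 09:00 + 5 h = 2020-11-06 14:00.
2020-11-06 14:00 + 5 h = 2020-11-06 19:00.
2020-11-06 19:00 + 5 h = 2020-11-07 00:00.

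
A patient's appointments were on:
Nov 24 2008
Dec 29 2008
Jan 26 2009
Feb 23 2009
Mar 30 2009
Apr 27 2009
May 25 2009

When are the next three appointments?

All Mondays; the gaps (35, 28, 28, 35, 28, 28) vary with month length.
This is the last Monday of each month.
June 2009 ends with Monday Jun 29 2009.
Last Monday of July 2009: Jul 27 2009.
August 2009 ends with Monday Aug 31 2009.

Jun 29 2009, Jul 27 2009, Aug 31 2009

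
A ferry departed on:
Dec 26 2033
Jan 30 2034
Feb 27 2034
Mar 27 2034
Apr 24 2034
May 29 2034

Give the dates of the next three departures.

Jun 26 2034, Jul 31 2034, Aug 28 2034

These are Mondays with 35, 28, 28, 28, 35-day gaps.
Each is the final Monday of its month — Jan 30 2034 is past the 28th, so '4th Monday' doesn't fit.
June 2034 ends with Monday Jun 26 2034.
July 2034 ends with Monday Jul 31 2034.
August 2034 ends with Monday Aug 28 2034.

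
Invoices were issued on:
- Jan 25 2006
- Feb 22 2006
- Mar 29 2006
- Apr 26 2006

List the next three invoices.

All Wednesdays; the gaps (28, 35, 28) vary with month length.
This is the last Wednesday of each month.
Last Wednesday of May 2006: May 31 2006.
June 2006 ends with Wednesday Jun 28 2006.
Last Wednesday of July 2006: Jul 26 2006.

May 31 2006, Jun 28 2006, Jul 26 2006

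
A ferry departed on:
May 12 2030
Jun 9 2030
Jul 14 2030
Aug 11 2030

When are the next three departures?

All dates are Sundays, 28, 35, 28 days apart.
Specifically, the 2nd Sunday of each month.
2nd Sunday of September 2030: Sep 8 2030.
October 2030 — 2nd Sunday is Oct 13 2030.
November 2030 — 2nd Sunday is Nov 10 2030.

Sep 8 2030, Oct 13 2030, Nov 10 2030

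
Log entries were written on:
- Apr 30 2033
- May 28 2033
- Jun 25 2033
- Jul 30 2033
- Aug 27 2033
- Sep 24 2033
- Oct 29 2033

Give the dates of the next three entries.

Nov 26 2033, Dec 31 2033, Jan 28 2034

Every date is a Saturday; gaps 28, 28, 35, 28, 28, 35 days.
Each is the last Saturday of its month (at least one falls on the 29th or later, ruling out '4th Saturday').
November 2033 ends with Saturday Nov 26 2033.
Last Saturday of December 2033: Dec 31 2033.
Last Saturday of January 2034: Jan 28 2034.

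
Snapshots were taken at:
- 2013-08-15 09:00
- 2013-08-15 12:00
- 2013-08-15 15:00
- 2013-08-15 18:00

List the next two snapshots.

2013-08-15 21:00, 2013-08-16 00:00

The interval is a steady 3 hours (3, 3, 3).
2013-08-15 18:00 + 3 h = 2013-08-15 21:00.
2013-08-15 21:00 + 3 h = 2013-08-16 00:00.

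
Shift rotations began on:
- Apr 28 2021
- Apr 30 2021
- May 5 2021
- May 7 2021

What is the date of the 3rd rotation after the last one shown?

May 19 2021

Every event lands on a Wednesday or Friday (gaps cycle 2, 5, 2).
So the schedule is: every Wednesday and Friday.
The following Wednesday is May 12 2021.
Next Friday: May 14 2021.
Next Wednesday: May 19 2021.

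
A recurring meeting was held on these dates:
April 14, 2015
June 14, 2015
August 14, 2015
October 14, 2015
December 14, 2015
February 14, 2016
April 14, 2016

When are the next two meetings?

June 14, 2016; August 14, 2016

The day-of-month is always 14 (61, 61, 61, 61, 62, 60 days between events).
So this recurs on the 14th of every 2 months.
June 2016: June 14, 2016.
Next: August 2016 → August 14, 2016.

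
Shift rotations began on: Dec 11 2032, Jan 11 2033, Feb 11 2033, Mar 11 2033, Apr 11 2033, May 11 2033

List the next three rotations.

Each date is the 11th; the gaps (31, 31, 28, 31, 30) track the month lengths.
The rule is the 11th of each month.
Next: June 2033 → Jun 11 2033.
July 2033: Jul 11 2033.
August 2033: Aug 11 2033.

Jun 11 2033, Jul 11 2033, Aug 11 2033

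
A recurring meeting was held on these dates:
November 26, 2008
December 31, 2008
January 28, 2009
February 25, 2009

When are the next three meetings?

Every date is a Wednesday; gaps 35, 28, 28 days.
Each is the last Wednesday of its month (at least one falls on the 29th or later, ruling out '4th Wednesday').
Last Wednesday of March 2009: March 25, 2009.
April 2009 ends with Wednesday April 29, 2009.
May 2009 ends with Wednesday May 27, 2009.

March 25, 2009; April 29, 2009; May 27, 2009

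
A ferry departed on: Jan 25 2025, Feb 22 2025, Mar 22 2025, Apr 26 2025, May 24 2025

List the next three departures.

Jun 28 2025, Jul 26 2025, Aug 23 2025

Gaps: 28, 28, 35, 28 days — a mix of 28 and 35. Every date is a Saturday.
Each is the 4th Saturday of its month.
4th Saturday of June 2025: Jun 28 2025.
July 2025 — 4th Saturday is Jul 26 2025.
August 2025 — 4th Saturday is Aug 23 2025.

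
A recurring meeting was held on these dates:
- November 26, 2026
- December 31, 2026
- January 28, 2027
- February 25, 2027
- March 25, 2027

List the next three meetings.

All Thursdays; the gaps (35, 28, 28, 28) vary with month length.
This is the last Thursday of each month.
April 2027 ends with Thursday April 29, 2027.
May 2027 ends with Thursday May 27, 2027.
June 2027 ends with Thursday June 24, 2027.

April 29, 2027; May 27, 2027; June 24, 2027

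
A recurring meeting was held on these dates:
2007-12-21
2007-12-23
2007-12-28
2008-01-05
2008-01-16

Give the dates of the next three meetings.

2008-01-30, 2008-02-16, 2008-03-07

Gaps: 2, 5, 8, 11 days — each gap is 3 larger than the previous one.
Next gap: 14 days. 2008-01-16 + 14 days = 2008-01-30.
Next gap: 17 days. 2008-01-30 + 17 days = 2008-02-16.
Next gap: 20 days. 2008-02-16 + 20 days = 2008-03-07.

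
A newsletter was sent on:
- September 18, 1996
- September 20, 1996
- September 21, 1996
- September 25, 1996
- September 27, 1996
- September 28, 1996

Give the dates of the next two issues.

October 2, 1996; October 4, 1996

The gap pattern 2, 1, 4, 2, 1 repeats every 3 events.
These are the Wednesdays, Fridays and Saturdays of each week.
The following Wednesday is October 2, 1996.
Next Friday: October 4, 1996.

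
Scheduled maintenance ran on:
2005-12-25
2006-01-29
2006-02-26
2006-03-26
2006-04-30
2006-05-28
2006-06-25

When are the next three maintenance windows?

2006-07-30, 2006-08-27, 2006-09-24

These are Sundays with 35, 28, 28, 35, 28, 28-day gaps.
Each is the final Sunday of its month — 2006-01-29 is past the 28th, so '4th Sunday' doesn't fit.
Last Sunday of July 2006: 2006-07-30.
August 2006 ends with Sunday 2006-08-27.
September 2006 ends with Sunday 2006-09-24.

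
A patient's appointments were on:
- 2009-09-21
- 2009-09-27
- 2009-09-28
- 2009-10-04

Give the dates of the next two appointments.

2009-10-05, 2009-10-11

The gap pattern 6, 1, 6 repeats every 2 events.
These are the Mondays and Sundays of each week.
The following Monday is 2009-10-05.
The following Sunday is 2009-10-11.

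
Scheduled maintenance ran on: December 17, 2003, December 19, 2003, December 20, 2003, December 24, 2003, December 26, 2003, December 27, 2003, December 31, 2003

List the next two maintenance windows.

Gaps: 2, 1, 4, 2, 1, 4 days — not constant, but cyclic with period 3.
The events fall on every Wednesday, Friday and Saturday.
Next Friday: January 2, 2004.
The following Saturday is January 3, 2004.

January 2, 2004; January 3, 2004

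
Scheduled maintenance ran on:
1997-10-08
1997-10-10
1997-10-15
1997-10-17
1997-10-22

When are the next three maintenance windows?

Gaps: 2, 5, 2, 5 days — not constant, but cyclic with period 2.
The events fall on every Wednesday and Friday.
Next Friday: 1997-10-24.
Next Wednesday: 1997-10-29.
Next Friday: 1997-10-31.

1997-10-24, 1997-10-29, 1997-10-31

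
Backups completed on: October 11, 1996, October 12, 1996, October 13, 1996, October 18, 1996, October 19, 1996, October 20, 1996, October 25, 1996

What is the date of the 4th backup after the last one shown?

Every event lands on a Friday or Saturday or Sunday (gaps cycle 1, 1, 5, 1, 1, 5).
So the schedule is: every Friday, Saturday and Sunday.
The following Saturday is October 26, 1996.
Next Sunday: October 27, 1996.
The following Friday is November 1, 1996.
Next Saturday: November 2, 1996.

November 2, 1996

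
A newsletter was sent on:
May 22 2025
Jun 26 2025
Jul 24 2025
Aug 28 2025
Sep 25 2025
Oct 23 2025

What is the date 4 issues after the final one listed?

These are Thursdays at 28- or 35-day spacing (35, 28, 35, 28, 28).
The pattern: 4th Thursday of the month.
4th Thursday of November 2025: Nov 27 2025.
4th Thursday of December 2025: Dec 25 2025.
4th Thursday of January 2026: Jan 22 2026.
4th Thursday of February 2026: Feb 26 2026.

Feb 26 2026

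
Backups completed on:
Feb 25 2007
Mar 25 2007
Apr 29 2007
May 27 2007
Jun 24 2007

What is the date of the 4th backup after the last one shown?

These are Sundays with 28, 35, 28, 28-day gaps.
Each is the final Sunday of its month — Apr 29 2007 is past the 28th, so '4th Sunday' doesn't fit.
Last Sunday of July 2007: Jul 29 2007.
Last Sunday of August 2007: Aug 26 2007.
September 2007 ends with Sunday Sep 30 2007.
October 2007 ends with Sunday Oct 28 2007.

Oct 28 2007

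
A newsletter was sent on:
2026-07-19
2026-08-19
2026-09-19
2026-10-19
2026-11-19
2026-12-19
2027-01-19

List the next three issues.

2027-02-19, 2027-03-19, 2027-04-19

Gaps: 31, 31, 30, 31, 30, 31 days — not constant. Every event is on the 19th of the month.
Pattern: the 19th of each month.
Next: February 2027 → 2027-02-19.
March 2027: 2027-03-19.
Next: April 2027 → 2027-04-19.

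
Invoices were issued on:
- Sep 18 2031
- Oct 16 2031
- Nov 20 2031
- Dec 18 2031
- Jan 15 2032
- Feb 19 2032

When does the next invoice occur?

These are Thursdays at 28- or 35-day spacing (28, 35, 28, 28, 35).
The pattern: 3rd Thursday of the month.
March 2032 — 3rd Thursday is Mar 18 2032.

Mar 18 2032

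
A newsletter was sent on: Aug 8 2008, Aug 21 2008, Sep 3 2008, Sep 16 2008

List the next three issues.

Sep 29 2008, Oct 12 2008, Oct 25 2008

Gaps between consecutive events: 13, 13, 13 days — a constant 13-day interval.
Sep 16 2008 + 13 days = Sep 29 2008.
Sep 29 2008 + 13 days = Oct 12 2008.
Oct 12 2008 + 13 days = Oct 25 2008.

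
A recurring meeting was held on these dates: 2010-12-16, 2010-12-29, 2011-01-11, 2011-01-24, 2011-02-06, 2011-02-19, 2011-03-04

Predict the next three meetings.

Every event comes 13 days after the last (13, 13, 13, 13, 13, 13).
2011-03-04 + 13 days = 2011-03-17.
2011-03-17 + 13 days = 2011-03-30.
2011-03-30 + 13 days = 2011-04-12.

2011-03-17, 2011-03-30, 2011-04-12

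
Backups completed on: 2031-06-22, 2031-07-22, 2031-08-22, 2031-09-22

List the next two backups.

The day-of-month is always 22 (30, 31, 31 days between events).
So this recurs on the 22nd of each month.
Next: October 2031 → 2031-10-22.
November 2031: 2031-11-22.

2031-10-22, 2031-11-22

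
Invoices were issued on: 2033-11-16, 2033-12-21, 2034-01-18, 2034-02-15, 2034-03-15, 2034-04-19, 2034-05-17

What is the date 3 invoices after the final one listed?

These are Wednesdays at 28- or 35-day spacing (35, 28, 28, 28, 35, 28).
The pattern: 3rd Wednesday of the month.
June 2034 — 3rd Wednesday is 2034-06-21.
3rd Wednesday of July 2034: 2034-07-19.
August 2034 — 3rd Wednesday is 2034-08-16.

2034-08-16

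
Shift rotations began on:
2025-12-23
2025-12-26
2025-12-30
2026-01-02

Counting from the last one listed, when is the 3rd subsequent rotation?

2026-01-13

Every event lands on a Tuesday or Friday (gaps cycle 3, 4, 3).
So the schedule is: every Tuesday and Friday.
The following Tuesday is 2026-01-06.
The following Friday is 2026-01-09.
Next Tuesday: 2026-01-13.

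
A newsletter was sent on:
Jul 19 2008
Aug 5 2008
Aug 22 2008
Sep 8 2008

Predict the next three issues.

Every event comes 17 days after the last (17, 17, 17).
Sep 8 2008 + 17 days = Sep 25 2008.
Sep 25 2008 + 17 days = Oct 12 2008.
Oct 12 2008 + 17 days = Oct 29 2008.

Sep 25 2008, Oct 12 2008, Oct 29 2008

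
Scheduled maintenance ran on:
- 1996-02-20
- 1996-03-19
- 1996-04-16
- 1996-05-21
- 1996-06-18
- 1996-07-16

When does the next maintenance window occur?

1996-08-20

All dates are Tuesdays, 28, 28, 35, 28, 28 days apart.
Specifically, the 3rd Tuesday of each month.
August 1996 — 3rd Tuesday is 1996-08-20.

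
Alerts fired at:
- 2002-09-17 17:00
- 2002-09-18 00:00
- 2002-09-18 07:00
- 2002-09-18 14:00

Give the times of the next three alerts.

Spacing: 7, 7, 7 h — constant 7 h.
2002-09-18 14:00 + 7 h = 2002-09-18 21:00.
2002-09-18 21:00 + 7 h = 2002-09-19 04:00.
2002-09-19 04:00 + 7 h = 2002-09-19 11:00.

2002-09-18 21:00, 2002-09-19 04:00, 2002-09-19 11:00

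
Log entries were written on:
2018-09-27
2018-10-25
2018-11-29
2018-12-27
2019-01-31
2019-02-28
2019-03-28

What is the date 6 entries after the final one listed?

2019-09-26

Every date is a Thursday; gaps 28, 35, 28, 35, 28, 28 days.
Each is the last Thursday of its month (at least one falls on the 29th or later, ruling out '4th Thursday').
Last Thursday of April 2019: 2019-04-25.
May 2019 ends with Thursday 2019-05-30.
Last Thursday of June 2019: 2019-06-27.
July 2019 ends with Thursday 2019-07-25.
Last Thursday of August 2019: 2019-08-29.
Last Thursday of September 2019: 2019-09-26.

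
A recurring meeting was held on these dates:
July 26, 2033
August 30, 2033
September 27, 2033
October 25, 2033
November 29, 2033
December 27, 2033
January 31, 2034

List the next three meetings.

February 28, 2034; March 28, 2034; April 25, 2034

All Tuesdays; the gaps (35, 28, 28, 35, 28, 35) vary with month length.
This is the last Tuesday of each month.
Last Tuesday of February 2034: February 28, 2034.
Last Tuesday of March 2034: March 28, 2034.
Last Tuesday of April 2034: April 25, 2034.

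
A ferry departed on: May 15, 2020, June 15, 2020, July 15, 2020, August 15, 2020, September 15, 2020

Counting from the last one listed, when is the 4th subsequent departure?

January 15, 2021

Gaps: 31, 30, 31, 31 days — not constant. Every event is on the 15th of the month.
Pattern: the 15th of each month.
October 2020: October 15, 2020.
November 2020: November 15, 2020.
December 2020: December 15, 2020.
Next: January 2021 → January 15, 2021.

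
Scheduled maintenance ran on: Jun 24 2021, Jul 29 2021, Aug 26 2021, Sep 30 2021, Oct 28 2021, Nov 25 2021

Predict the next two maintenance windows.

Dec 30 2021, Jan 27 2022

Every date is a Thursday; gaps 35, 28, 35, 28, 28 days.
Each is the last Thursday of its month (at least one falls on the 29th or later, ruling out '4th Thursday').
Last Thursday of December 2021: Dec 30 2021.
January 2022 ends with Thursday Jan 27 2022.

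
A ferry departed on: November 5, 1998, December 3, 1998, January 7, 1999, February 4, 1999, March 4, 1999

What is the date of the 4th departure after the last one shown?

July 1, 1999

All dates are Thursdays, 28, 35, 28, 28 days apart.
Specifically, the 1st Thursday of each month.
1st Thursday of April 1999: April 1, 1999.
May 1999 — 1st Thursday is May 6, 1999.
1st Thursday of June 1999: June 3, 1999.
July 1999 — 1st Thursday is July 1, 1999.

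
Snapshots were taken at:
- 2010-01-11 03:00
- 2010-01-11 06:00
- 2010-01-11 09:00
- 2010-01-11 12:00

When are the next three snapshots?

2010-01-11 15:00, 2010-01-11 18:00, 2010-01-11 21:00

Gaps: 3, 3, 3 hours — each event is 3 hours after the previous one.
2010-01-11 12:00 + 3 h = 2010-01-11 15:00.
2010-01-11 15:00 + 3 h = 2010-01-11 18:00.
2010-01-11 18:00 + 3 h = 2010-01-11 21:00.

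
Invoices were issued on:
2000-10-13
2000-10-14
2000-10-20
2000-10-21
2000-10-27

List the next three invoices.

2000-10-28, 2000-11-03, 2000-11-04

The gap pattern 1, 6, 1, 6 repeats every 2 events.
These are the Fridays and Saturdays of each week.
Next Saturday: 2000-10-28.
Next Friday: 2000-11-03.
Next Saturday: 2000-11-04.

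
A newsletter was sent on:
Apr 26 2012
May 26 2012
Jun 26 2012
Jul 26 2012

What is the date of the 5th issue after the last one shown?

Dec 26 2012

Gaps: 30, 31, 30 days — not constant. Every event is on the 26th of the month.
Pattern: the 26th of each month.
August 2012: Aug 26 2012.
Next: September 2012 → Sep 26 2012.
October 2012: Oct 26 2012.
November 2012: Nov 26 2012.
December 2012: Dec 26 2012.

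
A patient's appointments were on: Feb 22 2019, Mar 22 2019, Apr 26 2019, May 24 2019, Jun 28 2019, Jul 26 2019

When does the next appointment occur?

Aug 23 2019

Gaps: 28, 35, 28, 35, 28 days — a mix of 28 and 35. Every date is a Friday.
Each is the 4th Friday of its month.
August 2019 — 4th Friday is Aug 23 2019.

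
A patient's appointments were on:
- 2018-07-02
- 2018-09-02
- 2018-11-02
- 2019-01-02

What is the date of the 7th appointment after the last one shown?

Gaps: 62, 61, 61 days — not constant. Every event is on the 2nd of the month.
Pattern: the 2nd of every 2 months.
Next: March 2019 → 2019-03-02.
Next: May 2019 → 2019-05-02.
July 2019: 2019-07-02.
September 2019: 2019-09-02.
Next: November 2019 → 2019-11-02.
January 2020: 2020-01-02.
Next: March 2020 → 2020-03-02.

2020-03-02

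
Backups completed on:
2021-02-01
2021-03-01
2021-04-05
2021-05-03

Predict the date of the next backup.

These are Mondays at 28- or 35-day spacing (28, 35, 28).
The pattern: 1st Monday of the month.
June 2021 — 1st Monday is 2021-06-07.

2021-06-07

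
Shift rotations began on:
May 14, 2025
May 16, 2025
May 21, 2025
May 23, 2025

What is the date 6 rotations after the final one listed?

June 13, 2025

Every event lands on a Wednesday or Friday (gaps cycle 2, 5, 2).
So the schedule is: every Wednesday and Friday.
Next Wednesday: May 28, 2025.
The following Friday is May 30, 2025.
The following Wednesday is June 4, 2025.
Next Friday: June 6, 2025.
Next Wednesday: June 11, 2025.
The following Friday is June 13, 2025.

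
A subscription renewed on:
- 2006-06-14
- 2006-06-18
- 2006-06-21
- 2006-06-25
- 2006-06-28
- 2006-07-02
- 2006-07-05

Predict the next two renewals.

Every event lands on a Wednesday or Sunday (gaps cycle 4, 3, 4, 3, 4, 3).
So the schedule is: every Wednesday and Sunday.
Next Sunday: 2006-07-09.
The following Wednesday is 2006-07-12.

2006-07-09, 2006-07-12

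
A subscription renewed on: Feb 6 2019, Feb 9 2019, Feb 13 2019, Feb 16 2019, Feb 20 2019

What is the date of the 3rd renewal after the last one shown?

The gap pattern 3, 4, 3, 4 repeats every 2 events.
These are the Wednesdays and Saturdays of each week.
The following Saturday is Feb 23 2019.
Next Wednesday: Feb 27 2019.
The following Saturday is Mar 2 2019.

Mar 2 2019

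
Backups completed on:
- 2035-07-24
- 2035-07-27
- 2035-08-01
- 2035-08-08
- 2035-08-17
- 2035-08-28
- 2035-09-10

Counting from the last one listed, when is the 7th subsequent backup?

Intervals are 3, 5, 7, 9, 11, 13 days — an arithmetic progression with common difference 2.
Next gap: 15 days. 2035-09-10 + 15 days = 2035-09-25.
Next gap: 17 days. 2035-09-25 + 17 days = 2035-10-12.
Next gap: 19 days. 2035-10-12 + 19 days = 2035-10-31.
Next gap: 21 days. 2035-10-31 + 21 days = 2035-11-21.
Next gap: 23 days. 2035-11-21 + 23 days = 2035-12-14.
Next gap: 25 days. 2035-12-14 + 25 days = 2036-01-08.
Next gap: 27 days. 2036-01-08 + 27 days = 2036-02-04.

2036-02-04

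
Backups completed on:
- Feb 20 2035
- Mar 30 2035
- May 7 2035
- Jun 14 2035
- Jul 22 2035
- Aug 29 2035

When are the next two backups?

Oct 6 2035, Nov 13 2035

The spacing is 38, 38, 38, 38, 38 days — always 38 days.
Aug 29 2035 + 38 days = Oct 6 2035.
Oct 6 2035 + 38 days = Nov 13 2035.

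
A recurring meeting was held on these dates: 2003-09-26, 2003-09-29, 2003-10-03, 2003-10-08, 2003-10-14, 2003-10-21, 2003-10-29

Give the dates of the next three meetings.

2003-11-07, 2003-11-17, 2003-11-28

The spacing grows by 1 each time: 3, 4, 5, 6, 7, 8 days.
Next gap: 9 days. 2003-10-29 + 9 days = 2003-11-07.
Next gap: 10 days. 2003-11-07 + 10 days = 2003-11-17.
Next gap: 11 days. 2003-11-17 + 11 days = 2003-11-28.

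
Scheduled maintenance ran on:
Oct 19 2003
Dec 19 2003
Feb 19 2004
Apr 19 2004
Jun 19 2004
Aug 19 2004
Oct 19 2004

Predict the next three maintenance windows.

The day-of-month is always 19 (61, 62, 60, 61, 61, 61 days between events).
So this recurs on the 19th of every 2 months.
Next: December 2004 → Dec 19 2004.
Next: February 2005 → Feb 19 2005.
April 2005: Apr 19 2005.

Dec 19 2004, Feb 19 2005, Apr 19 2005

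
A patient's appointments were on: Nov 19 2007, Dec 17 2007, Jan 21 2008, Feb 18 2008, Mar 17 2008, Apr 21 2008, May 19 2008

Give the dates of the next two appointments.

Jun 16 2008, Jul 21 2008

Gaps: 28, 35, 28, 28, 35, 28 days — a mix of 28 and 35. Every date is a Monday.
Each is the 3rd Monday of its month.
3rd Monday of June 2008: Jun 16 2008.
3rd Monday of July 2008: Jul 21 2008.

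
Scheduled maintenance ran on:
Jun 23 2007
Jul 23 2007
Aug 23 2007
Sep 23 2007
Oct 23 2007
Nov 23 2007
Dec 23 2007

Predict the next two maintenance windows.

The day-of-month is always 23 (30, 31, 31, 30, 31, 30 days between events).
So this recurs on the 23rd of each month.
January 2008: Jan 23 2008.
February 2008: Feb 23 2008.

Jan 23 2008, Feb 23 2008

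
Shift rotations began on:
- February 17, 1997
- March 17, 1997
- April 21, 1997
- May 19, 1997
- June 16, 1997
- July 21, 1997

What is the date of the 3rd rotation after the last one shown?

October 20, 1997

All dates are Mondays, 28, 35, 28, 28, 35 days apart.
Specifically, the 3rd Monday of each month.
3rd Monday of August 1997: August 18, 1997.
September 1997 — 3rd Monday is September 15, 1997.
October 1997 — 3rd Monday is October 20, 1997.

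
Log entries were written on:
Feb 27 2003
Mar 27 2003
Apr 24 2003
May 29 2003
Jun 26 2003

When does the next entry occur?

These are Thursdays with 28, 28, 35, 28-day gaps.
Each is the final Thursday of its month — May 29 2003 is past the 28th, so '4th Thursday' doesn't fit.
July 2003 ends with Thursday Jul 31 2003.

Jul 31 2003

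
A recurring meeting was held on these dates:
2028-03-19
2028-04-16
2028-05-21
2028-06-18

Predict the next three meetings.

2028-07-16, 2028-08-20, 2028-09-17

Gaps: 28, 35, 28 days — a mix of 28 and 35. Every date is a Sunday.
Each is the 3rd Sunday of its month.
3rd Sunday of July 2028: 2028-07-16.
August 2028 — 3rd Sunday is 2028-08-20.
September 2028 — 3rd Sunday is 2028-09-17.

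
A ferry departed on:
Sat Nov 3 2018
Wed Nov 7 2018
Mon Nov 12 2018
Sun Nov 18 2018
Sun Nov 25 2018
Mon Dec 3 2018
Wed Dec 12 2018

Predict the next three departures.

The spacing grows by 1 each time: 4, 5, 6, 7, 8, 9 days.
Next gap: 10 days. Wed Dec 12 2018 + 10 days = Sat Dec 22 2018.
Next gap: 11 days. Sat Dec 22 2018 + 11 days = Wed Jan 2 2019.
Next gap: 12 days. Wed Jan 2 2019 + 12 days = Mon Jan 14 2019.

Sat Dec 22 2018, Wed Jan 2 2019, Mon Jan 14 2019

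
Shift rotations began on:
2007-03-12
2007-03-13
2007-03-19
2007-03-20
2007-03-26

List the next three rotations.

Gaps: 1, 6, 1, 6 days — not constant, but cyclic with period 2.
The events fall on every Monday and Tuesday.
The following Tuesday is 2007-03-27.
Next Monday: 2007-04-02.
The following Tuesday is 2007-04-03.

2007-03-27, 2007-04-02, 2007-04-03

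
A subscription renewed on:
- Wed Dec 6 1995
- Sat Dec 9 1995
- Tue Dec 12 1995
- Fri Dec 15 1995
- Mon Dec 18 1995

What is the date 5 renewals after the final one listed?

Gaps between consecutive events: 3, 3, 3, 3 days — a constant 3-day interval.
Mon Dec 18 1995 + 3 days = Thu Dec 21 1995.
Thu Dec 21 1995 + 3 days = Sun Dec 24 1995.
Sun Dec 24 1995 + 3 days = Wed Dec 27 1995.
Wed Dec 27 1995 + 3 days = Sat Dec 30 1995.
Sat Dec 30 1995 + 3 days = Tue Jan 2 1996.

Tue Jan 2 1996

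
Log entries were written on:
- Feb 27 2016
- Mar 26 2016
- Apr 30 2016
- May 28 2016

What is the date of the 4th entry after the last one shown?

Sep 24 2016

These are Saturdays with 28, 35, 28-day gaps.
Each is the final Saturday of its month — Apr 30 2016 is past the 28th, so '4th Saturday' doesn't fit.
Last Saturday of June 2016: Jun 25 2016.
Last Saturday of July 2016: Jul 30 2016.
Last Saturday of August 2016: Aug 27 2016.
Last Saturday of September 2016: Sep 24 2016.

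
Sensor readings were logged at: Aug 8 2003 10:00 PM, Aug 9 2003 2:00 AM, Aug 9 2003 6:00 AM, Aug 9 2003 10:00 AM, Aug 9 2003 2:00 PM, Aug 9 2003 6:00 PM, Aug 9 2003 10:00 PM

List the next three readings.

Gaps: 4, 4, 4, 4, 4, 4 hours — each event is 4 hours after the previous one.
Aug 9 2003 10:00 PM + 4 h = Aug 10 2003 2:00 AM.
Aug 10 2003 2:00 AM + 4 h = Aug 10 2003 6:00 AM.
Aug 10 2003 6:00 AM + 4 h = Aug 10 2003 10:00 AM.

Aug 10 2003 2:00 AM, Aug 10 2003 6:00 AM, Aug 10 2003 10:00 AM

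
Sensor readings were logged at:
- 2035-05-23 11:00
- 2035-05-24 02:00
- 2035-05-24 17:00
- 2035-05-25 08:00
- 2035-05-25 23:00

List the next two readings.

2035-05-26 14:00, 2035-05-27 05:00

Gaps: 15, 15, 15, 15 hours — each event is 15 hours after the previous one.
2035-05-25 23:00 + 15 h = 2035-05-26 14:00.
2035-05-26 14:00 + 15 h = 2035-05-27 05:00.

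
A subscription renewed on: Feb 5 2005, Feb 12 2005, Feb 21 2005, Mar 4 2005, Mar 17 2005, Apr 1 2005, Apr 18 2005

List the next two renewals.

May 7 2005, May 28 2005

The spacing grows by 2 each time: 7, 9, 11, 13, 15, 17 days.
Next gap: 19 days. Apr 18 2005 + 19 days = May 7 2005.
Next gap: 21 days. May 7 2005 + 21 days = May 28 2005.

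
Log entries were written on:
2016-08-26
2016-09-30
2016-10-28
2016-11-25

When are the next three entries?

2016-12-30, 2017-01-27, 2017-02-24

All Fridays; the gaps (35, 28, 28) vary with month length.
This is the last Friday of each month.
Last Friday of December 2016: 2016-12-30.
January 2017 ends with Friday 2017-01-27.
Last Friday of February 2017: 2017-02-24.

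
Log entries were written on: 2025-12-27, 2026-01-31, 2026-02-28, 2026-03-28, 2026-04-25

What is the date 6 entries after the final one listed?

2026-10-31

All Saturdays; the gaps (35, 28, 28, 28) vary with month length.
This is the last Saturday of each month.
May 2026 ends with Saturday 2026-05-30.
Last Saturday of June 2026: 2026-06-27.
Last Saturday of July 2026: 2026-07-25.
August 2026 ends with Saturday 2026-08-29.
Last Saturday of September 2026: 2026-09-26.
October 2026 ends with Saturday 2026-10-31.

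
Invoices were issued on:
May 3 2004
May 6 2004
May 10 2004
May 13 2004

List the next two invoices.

Every event lands on a Monday or Thursday (gaps cycle 3, 4, 3).
So the schedule is: every Monday and Thursday.
Next Monday: May 17 2004.
Next Thursday: May 20 2004.

May 17 2004, May 20 2004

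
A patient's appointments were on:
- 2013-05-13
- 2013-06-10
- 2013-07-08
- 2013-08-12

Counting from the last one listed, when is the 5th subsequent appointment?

These are Mondays at 28- or 35-day spacing (28, 28, 35).
The pattern: 2nd Monday of the month.
2nd Monday of September 2013: 2013-09-09.
October 2013 — 2nd Monday is 2013-10-14.
November 2013 — 2nd Monday is 2013-11-11.
2nd Monday of December 2013: 2013-12-09.
2nd Monday of January 2014: 2014-01-13.

2014-01-13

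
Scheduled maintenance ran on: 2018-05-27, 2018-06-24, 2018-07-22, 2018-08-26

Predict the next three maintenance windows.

2018-09-23, 2018-10-28, 2018-11-25

These are Sundays at 28- or 35-day spacing (28, 28, 35).
The pattern: 4th Sunday of the month.
4th Sunday of September 2018: 2018-09-23.
October 2018 — 4th Sunday is 2018-10-28.
4th Sunday of November 2018: 2018-11-25.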